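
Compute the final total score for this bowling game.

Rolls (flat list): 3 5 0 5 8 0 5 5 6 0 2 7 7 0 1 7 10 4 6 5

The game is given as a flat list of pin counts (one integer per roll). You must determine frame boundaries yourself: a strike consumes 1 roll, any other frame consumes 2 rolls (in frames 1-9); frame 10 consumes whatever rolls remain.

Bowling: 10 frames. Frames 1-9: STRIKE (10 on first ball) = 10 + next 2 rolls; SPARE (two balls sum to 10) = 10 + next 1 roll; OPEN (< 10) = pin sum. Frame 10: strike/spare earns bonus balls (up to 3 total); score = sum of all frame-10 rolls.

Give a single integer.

Answer: 102

Derivation:
Frame 1: OPEN (3+5=8). Cumulative: 8
Frame 2: OPEN (0+5=5). Cumulative: 13
Frame 3: OPEN (8+0=8). Cumulative: 21
Frame 4: SPARE (5+5=10). 10 + next roll (6) = 16. Cumulative: 37
Frame 5: OPEN (6+0=6). Cumulative: 43
Frame 6: OPEN (2+7=9). Cumulative: 52
Frame 7: OPEN (7+0=7). Cumulative: 59
Frame 8: OPEN (1+7=8). Cumulative: 67
Frame 9: STRIKE. 10 + next two rolls (4+6) = 20. Cumulative: 87
Frame 10: SPARE. Sum of all frame-10 rolls (4+6+5) = 15. Cumulative: 102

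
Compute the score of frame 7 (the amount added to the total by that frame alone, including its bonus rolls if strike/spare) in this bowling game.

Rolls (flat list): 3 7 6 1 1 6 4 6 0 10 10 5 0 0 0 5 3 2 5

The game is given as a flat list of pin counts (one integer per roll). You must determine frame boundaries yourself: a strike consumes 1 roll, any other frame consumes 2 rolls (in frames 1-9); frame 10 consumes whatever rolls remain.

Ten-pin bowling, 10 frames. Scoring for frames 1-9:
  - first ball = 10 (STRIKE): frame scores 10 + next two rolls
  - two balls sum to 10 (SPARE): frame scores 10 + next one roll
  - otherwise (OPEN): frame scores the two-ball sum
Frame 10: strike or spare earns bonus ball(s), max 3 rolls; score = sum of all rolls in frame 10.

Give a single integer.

Answer: 5

Derivation:
Frame 1: SPARE (3+7=10). 10 + next roll (6) = 16. Cumulative: 16
Frame 2: OPEN (6+1=7). Cumulative: 23
Frame 3: OPEN (1+6=7). Cumulative: 30
Frame 4: SPARE (4+6=10). 10 + next roll (0) = 10. Cumulative: 40
Frame 5: SPARE (0+10=10). 10 + next roll (10) = 20. Cumulative: 60
Frame 6: STRIKE. 10 + next two rolls (5+0) = 15. Cumulative: 75
Frame 7: OPEN (5+0=5). Cumulative: 80
Frame 8: OPEN (0+0=0). Cumulative: 80
Frame 9: OPEN (5+3=8). Cumulative: 88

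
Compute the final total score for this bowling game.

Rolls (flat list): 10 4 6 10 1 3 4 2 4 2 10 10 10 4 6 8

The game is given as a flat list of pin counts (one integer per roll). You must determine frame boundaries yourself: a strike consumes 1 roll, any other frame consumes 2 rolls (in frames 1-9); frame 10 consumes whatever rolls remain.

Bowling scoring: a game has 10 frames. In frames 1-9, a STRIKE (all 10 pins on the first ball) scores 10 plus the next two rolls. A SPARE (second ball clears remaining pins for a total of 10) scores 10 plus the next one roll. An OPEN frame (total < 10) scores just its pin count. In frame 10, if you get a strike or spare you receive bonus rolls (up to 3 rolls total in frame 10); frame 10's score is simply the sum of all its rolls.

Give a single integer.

Frame 1: STRIKE. 10 + next two rolls (4+6) = 20. Cumulative: 20
Frame 2: SPARE (4+6=10). 10 + next roll (10) = 20. Cumulative: 40
Frame 3: STRIKE. 10 + next two rolls (1+3) = 14. Cumulative: 54
Frame 4: OPEN (1+3=4). Cumulative: 58
Frame 5: OPEN (4+2=6). Cumulative: 64
Frame 6: OPEN (4+2=6). Cumulative: 70
Frame 7: STRIKE. 10 + next two rolls (10+10) = 30. Cumulative: 100
Frame 8: STRIKE. 10 + next two rolls (10+4) = 24. Cumulative: 124
Frame 9: STRIKE. 10 + next two rolls (4+6) = 20. Cumulative: 144
Frame 10: SPARE. Sum of all frame-10 rolls (4+6+8) = 18. Cumulative: 162

Answer: 162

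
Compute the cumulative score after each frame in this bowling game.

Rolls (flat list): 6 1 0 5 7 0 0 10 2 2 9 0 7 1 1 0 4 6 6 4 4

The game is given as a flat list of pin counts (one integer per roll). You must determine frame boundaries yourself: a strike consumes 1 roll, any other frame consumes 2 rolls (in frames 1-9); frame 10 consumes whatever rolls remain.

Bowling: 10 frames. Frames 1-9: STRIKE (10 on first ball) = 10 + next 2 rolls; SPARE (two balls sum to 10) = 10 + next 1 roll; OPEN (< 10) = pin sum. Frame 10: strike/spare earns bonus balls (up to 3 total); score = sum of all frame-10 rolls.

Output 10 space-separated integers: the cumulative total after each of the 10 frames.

Frame 1: OPEN (6+1=7). Cumulative: 7
Frame 2: OPEN (0+5=5). Cumulative: 12
Frame 3: OPEN (7+0=7). Cumulative: 19
Frame 4: SPARE (0+10=10). 10 + next roll (2) = 12. Cumulative: 31
Frame 5: OPEN (2+2=4). Cumulative: 35
Frame 6: OPEN (9+0=9). Cumulative: 44
Frame 7: OPEN (7+1=8). Cumulative: 52
Frame 8: OPEN (1+0=1). Cumulative: 53
Frame 9: SPARE (4+6=10). 10 + next roll (6) = 16. Cumulative: 69
Frame 10: SPARE. Sum of all frame-10 rolls (6+4+4) = 14. Cumulative: 83

Answer: 7 12 19 31 35 44 52 53 69 83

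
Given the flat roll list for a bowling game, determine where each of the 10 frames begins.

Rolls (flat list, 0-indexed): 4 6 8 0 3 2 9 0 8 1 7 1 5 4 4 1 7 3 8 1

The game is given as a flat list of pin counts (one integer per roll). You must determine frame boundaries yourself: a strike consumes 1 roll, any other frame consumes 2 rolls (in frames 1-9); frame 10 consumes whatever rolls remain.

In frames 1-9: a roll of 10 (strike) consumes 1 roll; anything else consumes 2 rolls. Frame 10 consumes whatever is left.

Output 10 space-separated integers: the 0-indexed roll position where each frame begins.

Answer: 0 2 4 6 8 10 12 14 16 18

Derivation:
Frame 1 starts at roll index 0: rolls=4,6 (sum=10), consumes 2 rolls
Frame 2 starts at roll index 2: rolls=8,0 (sum=8), consumes 2 rolls
Frame 3 starts at roll index 4: rolls=3,2 (sum=5), consumes 2 rolls
Frame 4 starts at roll index 6: rolls=9,0 (sum=9), consumes 2 rolls
Frame 5 starts at roll index 8: rolls=8,1 (sum=9), consumes 2 rolls
Frame 6 starts at roll index 10: rolls=7,1 (sum=8), consumes 2 rolls
Frame 7 starts at roll index 12: rolls=5,4 (sum=9), consumes 2 rolls
Frame 8 starts at roll index 14: rolls=4,1 (sum=5), consumes 2 rolls
Frame 9 starts at roll index 16: rolls=7,3 (sum=10), consumes 2 rolls
Frame 10 starts at roll index 18: 2 remaining rolls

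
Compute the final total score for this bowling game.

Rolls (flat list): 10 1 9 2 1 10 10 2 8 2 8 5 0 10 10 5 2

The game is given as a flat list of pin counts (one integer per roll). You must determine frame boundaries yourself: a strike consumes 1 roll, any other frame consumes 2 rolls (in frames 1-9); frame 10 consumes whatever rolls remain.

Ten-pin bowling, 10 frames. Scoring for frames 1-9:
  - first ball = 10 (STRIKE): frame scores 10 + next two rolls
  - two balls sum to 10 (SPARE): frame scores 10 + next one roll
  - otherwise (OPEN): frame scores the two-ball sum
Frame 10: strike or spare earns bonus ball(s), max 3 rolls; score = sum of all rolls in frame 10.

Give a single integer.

Frame 1: STRIKE. 10 + next two rolls (1+9) = 20. Cumulative: 20
Frame 2: SPARE (1+9=10). 10 + next roll (2) = 12. Cumulative: 32
Frame 3: OPEN (2+1=3). Cumulative: 35
Frame 4: STRIKE. 10 + next two rolls (10+2) = 22. Cumulative: 57
Frame 5: STRIKE. 10 + next two rolls (2+8) = 20. Cumulative: 77
Frame 6: SPARE (2+8=10). 10 + next roll (2) = 12. Cumulative: 89
Frame 7: SPARE (2+8=10). 10 + next roll (5) = 15. Cumulative: 104
Frame 8: OPEN (5+0=5). Cumulative: 109
Frame 9: STRIKE. 10 + next two rolls (10+5) = 25. Cumulative: 134
Frame 10: STRIKE. Sum of all frame-10 rolls (10+5+2) = 17. Cumulative: 151

Answer: 151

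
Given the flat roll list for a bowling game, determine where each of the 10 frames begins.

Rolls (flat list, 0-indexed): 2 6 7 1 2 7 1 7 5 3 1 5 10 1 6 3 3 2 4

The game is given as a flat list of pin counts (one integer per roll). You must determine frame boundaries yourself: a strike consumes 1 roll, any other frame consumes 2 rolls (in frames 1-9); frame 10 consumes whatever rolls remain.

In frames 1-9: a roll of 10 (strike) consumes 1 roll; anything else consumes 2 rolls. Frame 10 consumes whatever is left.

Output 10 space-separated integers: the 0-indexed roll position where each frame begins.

Frame 1 starts at roll index 0: rolls=2,6 (sum=8), consumes 2 rolls
Frame 2 starts at roll index 2: rolls=7,1 (sum=8), consumes 2 rolls
Frame 3 starts at roll index 4: rolls=2,7 (sum=9), consumes 2 rolls
Frame 4 starts at roll index 6: rolls=1,7 (sum=8), consumes 2 rolls
Frame 5 starts at roll index 8: rolls=5,3 (sum=8), consumes 2 rolls
Frame 6 starts at roll index 10: rolls=1,5 (sum=6), consumes 2 rolls
Frame 7 starts at roll index 12: roll=10 (strike), consumes 1 roll
Frame 8 starts at roll index 13: rolls=1,6 (sum=7), consumes 2 rolls
Frame 9 starts at roll index 15: rolls=3,3 (sum=6), consumes 2 rolls
Frame 10 starts at roll index 17: 2 remaining rolls

Answer: 0 2 4 6 8 10 12 13 15 17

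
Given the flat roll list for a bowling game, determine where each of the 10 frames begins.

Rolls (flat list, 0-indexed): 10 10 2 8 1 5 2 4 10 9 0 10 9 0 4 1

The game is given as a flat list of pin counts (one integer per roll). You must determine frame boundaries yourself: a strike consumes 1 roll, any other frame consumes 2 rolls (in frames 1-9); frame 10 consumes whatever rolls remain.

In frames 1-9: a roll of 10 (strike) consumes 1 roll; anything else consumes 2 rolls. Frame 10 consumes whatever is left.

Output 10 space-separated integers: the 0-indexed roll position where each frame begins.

Frame 1 starts at roll index 0: roll=10 (strike), consumes 1 roll
Frame 2 starts at roll index 1: roll=10 (strike), consumes 1 roll
Frame 3 starts at roll index 2: rolls=2,8 (sum=10), consumes 2 rolls
Frame 4 starts at roll index 4: rolls=1,5 (sum=6), consumes 2 rolls
Frame 5 starts at roll index 6: rolls=2,4 (sum=6), consumes 2 rolls
Frame 6 starts at roll index 8: roll=10 (strike), consumes 1 roll
Frame 7 starts at roll index 9: rolls=9,0 (sum=9), consumes 2 rolls
Frame 8 starts at roll index 11: roll=10 (strike), consumes 1 roll
Frame 9 starts at roll index 12: rolls=9,0 (sum=9), consumes 2 rolls
Frame 10 starts at roll index 14: 2 remaining rolls

Answer: 0 1 2 4 6 8 9 11 12 14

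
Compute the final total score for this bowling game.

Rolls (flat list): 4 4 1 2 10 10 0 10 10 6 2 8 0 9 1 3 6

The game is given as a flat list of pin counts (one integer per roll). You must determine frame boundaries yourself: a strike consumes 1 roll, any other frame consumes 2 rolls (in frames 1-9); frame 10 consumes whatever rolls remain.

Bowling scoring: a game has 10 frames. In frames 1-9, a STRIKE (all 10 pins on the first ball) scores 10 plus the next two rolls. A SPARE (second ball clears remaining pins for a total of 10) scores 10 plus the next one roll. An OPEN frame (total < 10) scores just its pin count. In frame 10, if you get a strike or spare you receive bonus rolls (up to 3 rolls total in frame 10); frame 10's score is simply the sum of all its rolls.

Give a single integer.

Frame 1: OPEN (4+4=8). Cumulative: 8
Frame 2: OPEN (1+2=3). Cumulative: 11
Frame 3: STRIKE. 10 + next two rolls (10+0) = 20. Cumulative: 31
Frame 4: STRIKE. 10 + next two rolls (0+10) = 20. Cumulative: 51
Frame 5: SPARE (0+10=10). 10 + next roll (10) = 20. Cumulative: 71
Frame 6: STRIKE. 10 + next two rolls (6+2) = 18. Cumulative: 89
Frame 7: OPEN (6+2=8). Cumulative: 97
Frame 8: OPEN (8+0=8). Cumulative: 105
Frame 9: SPARE (9+1=10). 10 + next roll (3) = 13. Cumulative: 118
Frame 10: OPEN. Sum of all frame-10 rolls (3+6) = 9. Cumulative: 127

Answer: 127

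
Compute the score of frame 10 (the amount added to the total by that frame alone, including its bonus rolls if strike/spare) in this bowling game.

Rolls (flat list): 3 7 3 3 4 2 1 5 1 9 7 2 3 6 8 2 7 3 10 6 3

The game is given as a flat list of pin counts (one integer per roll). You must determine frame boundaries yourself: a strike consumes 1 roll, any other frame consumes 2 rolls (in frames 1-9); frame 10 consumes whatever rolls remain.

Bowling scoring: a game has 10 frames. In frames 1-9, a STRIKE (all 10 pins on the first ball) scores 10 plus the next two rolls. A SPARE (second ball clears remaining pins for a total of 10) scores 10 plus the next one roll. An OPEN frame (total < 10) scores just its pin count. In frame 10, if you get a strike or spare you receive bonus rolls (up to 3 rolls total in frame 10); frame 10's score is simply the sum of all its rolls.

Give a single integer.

Frame 1: SPARE (3+7=10). 10 + next roll (3) = 13. Cumulative: 13
Frame 2: OPEN (3+3=6). Cumulative: 19
Frame 3: OPEN (4+2=6). Cumulative: 25
Frame 4: OPEN (1+5=6). Cumulative: 31
Frame 5: SPARE (1+9=10). 10 + next roll (7) = 17. Cumulative: 48
Frame 6: OPEN (7+2=9). Cumulative: 57
Frame 7: OPEN (3+6=9). Cumulative: 66
Frame 8: SPARE (8+2=10). 10 + next roll (7) = 17. Cumulative: 83
Frame 9: SPARE (7+3=10). 10 + next roll (10) = 20. Cumulative: 103
Frame 10: STRIKE. Sum of all frame-10 rolls (10+6+3) = 19. Cumulative: 122

Answer: 19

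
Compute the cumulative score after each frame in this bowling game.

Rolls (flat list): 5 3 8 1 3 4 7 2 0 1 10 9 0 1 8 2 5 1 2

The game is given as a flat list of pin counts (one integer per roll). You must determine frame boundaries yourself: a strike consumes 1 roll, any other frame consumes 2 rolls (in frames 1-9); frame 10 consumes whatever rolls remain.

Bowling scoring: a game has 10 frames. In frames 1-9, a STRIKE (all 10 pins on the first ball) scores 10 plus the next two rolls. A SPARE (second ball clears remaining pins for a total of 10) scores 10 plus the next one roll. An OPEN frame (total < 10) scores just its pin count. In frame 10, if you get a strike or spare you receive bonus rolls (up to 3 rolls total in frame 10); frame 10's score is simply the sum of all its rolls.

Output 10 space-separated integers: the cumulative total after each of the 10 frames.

Frame 1: OPEN (5+3=8). Cumulative: 8
Frame 2: OPEN (8+1=9). Cumulative: 17
Frame 3: OPEN (3+4=7). Cumulative: 24
Frame 4: OPEN (7+2=9). Cumulative: 33
Frame 5: OPEN (0+1=1). Cumulative: 34
Frame 6: STRIKE. 10 + next two rolls (9+0) = 19. Cumulative: 53
Frame 7: OPEN (9+0=9). Cumulative: 62
Frame 8: OPEN (1+8=9). Cumulative: 71
Frame 9: OPEN (2+5=7). Cumulative: 78
Frame 10: OPEN. Sum of all frame-10 rolls (1+2) = 3. Cumulative: 81

Answer: 8 17 24 33 34 53 62 71 78 81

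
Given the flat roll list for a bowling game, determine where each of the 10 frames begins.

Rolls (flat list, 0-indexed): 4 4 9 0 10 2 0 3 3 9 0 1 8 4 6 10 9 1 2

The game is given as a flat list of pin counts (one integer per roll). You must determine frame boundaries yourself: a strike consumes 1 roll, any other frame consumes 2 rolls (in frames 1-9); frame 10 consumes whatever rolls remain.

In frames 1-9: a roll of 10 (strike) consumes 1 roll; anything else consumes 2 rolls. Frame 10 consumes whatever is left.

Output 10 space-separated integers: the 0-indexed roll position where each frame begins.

Frame 1 starts at roll index 0: rolls=4,4 (sum=8), consumes 2 rolls
Frame 2 starts at roll index 2: rolls=9,0 (sum=9), consumes 2 rolls
Frame 3 starts at roll index 4: roll=10 (strike), consumes 1 roll
Frame 4 starts at roll index 5: rolls=2,0 (sum=2), consumes 2 rolls
Frame 5 starts at roll index 7: rolls=3,3 (sum=6), consumes 2 rolls
Frame 6 starts at roll index 9: rolls=9,0 (sum=9), consumes 2 rolls
Frame 7 starts at roll index 11: rolls=1,8 (sum=9), consumes 2 rolls
Frame 8 starts at roll index 13: rolls=4,6 (sum=10), consumes 2 rolls
Frame 9 starts at roll index 15: roll=10 (strike), consumes 1 roll
Frame 10 starts at roll index 16: 3 remaining rolls

Answer: 0 2 4 5 7 9 11 13 15 16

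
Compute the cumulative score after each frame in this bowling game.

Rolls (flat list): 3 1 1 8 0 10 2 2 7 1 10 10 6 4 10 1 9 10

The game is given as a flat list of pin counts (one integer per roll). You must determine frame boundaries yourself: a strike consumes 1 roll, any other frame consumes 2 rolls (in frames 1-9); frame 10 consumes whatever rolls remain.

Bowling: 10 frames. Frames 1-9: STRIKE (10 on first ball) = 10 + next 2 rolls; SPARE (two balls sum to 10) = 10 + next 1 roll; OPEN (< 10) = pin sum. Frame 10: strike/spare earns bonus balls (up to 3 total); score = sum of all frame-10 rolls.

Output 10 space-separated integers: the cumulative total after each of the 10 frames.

Frame 1: OPEN (3+1=4). Cumulative: 4
Frame 2: OPEN (1+8=9). Cumulative: 13
Frame 3: SPARE (0+10=10). 10 + next roll (2) = 12. Cumulative: 25
Frame 4: OPEN (2+2=4). Cumulative: 29
Frame 5: OPEN (7+1=8). Cumulative: 37
Frame 6: STRIKE. 10 + next two rolls (10+6) = 26. Cumulative: 63
Frame 7: STRIKE. 10 + next two rolls (6+4) = 20. Cumulative: 83
Frame 8: SPARE (6+4=10). 10 + next roll (10) = 20. Cumulative: 103
Frame 9: STRIKE. 10 + next two rolls (1+9) = 20. Cumulative: 123
Frame 10: SPARE. Sum of all frame-10 rolls (1+9+10) = 20. Cumulative: 143

Answer: 4 13 25 29 37 63 83 103 123 143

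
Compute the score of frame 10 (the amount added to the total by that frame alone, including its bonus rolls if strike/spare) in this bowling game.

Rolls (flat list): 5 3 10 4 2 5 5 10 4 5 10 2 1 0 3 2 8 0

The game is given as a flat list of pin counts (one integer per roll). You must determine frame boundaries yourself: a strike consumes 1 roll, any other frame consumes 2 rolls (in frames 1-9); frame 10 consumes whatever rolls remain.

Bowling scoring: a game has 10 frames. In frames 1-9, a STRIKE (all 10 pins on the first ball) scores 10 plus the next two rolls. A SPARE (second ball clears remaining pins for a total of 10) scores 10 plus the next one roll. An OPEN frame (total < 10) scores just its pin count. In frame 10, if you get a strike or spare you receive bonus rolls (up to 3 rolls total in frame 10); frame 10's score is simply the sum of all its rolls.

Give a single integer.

Frame 1: OPEN (5+3=8). Cumulative: 8
Frame 2: STRIKE. 10 + next two rolls (4+2) = 16. Cumulative: 24
Frame 3: OPEN (4+2=6). Cumulative: 30
Frame 4: SPARE (5+5=10). 10 + next roll (10) = 20. Cumulative: 50
Frame 5: STRIKE. 10 + next two rolls (4+5) = 19. Cumulative: 69
Frame 6: OPEN (4+5=9). Cumulative: 78
Frame 7: STRIKE. 10 + next two rolls (2+1) = 13. Cumulative: 91
Frame 8: OPEN (2+1=3). Cumulative: 94
Frame 9: OPEN (0+3=3). Cumulative: 97
Frame 10: SPARE. Sum of all frame-10 rolls (2+8+0) = 10. Cumulative: 107

Answer: 10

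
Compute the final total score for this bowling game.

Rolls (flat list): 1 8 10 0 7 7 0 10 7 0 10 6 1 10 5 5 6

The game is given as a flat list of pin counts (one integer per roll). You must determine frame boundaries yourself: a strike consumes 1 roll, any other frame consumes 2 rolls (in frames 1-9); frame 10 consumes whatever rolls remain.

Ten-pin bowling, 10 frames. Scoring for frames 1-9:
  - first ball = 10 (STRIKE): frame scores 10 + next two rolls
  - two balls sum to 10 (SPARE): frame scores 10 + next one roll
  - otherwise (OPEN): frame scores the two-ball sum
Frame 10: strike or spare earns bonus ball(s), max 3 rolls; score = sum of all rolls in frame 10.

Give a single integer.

Frame 1: OPEN (1+8=9). Cumulative: 9
Frame 2: STRIKE. 10 + next two rolls (0+7) = 17. Cumulative: 26
Frame 3: OPEN (0+7=7). Cumulative: 33
Frame 4: OPEN (7+0=7). Cumulative: 40
Frame 5: STRIKE. 10 + next two rolls (7+0) = 17. Cumulative: 57
Frame 6: OPEN (7+0=7). Cumulative: 64
Frame 7: STRIKE. 10 + next two rolls (6+1) = 17. Cumulative: 81
Frame 8: OPEN (6+1=7). Cumulative: 88
Frame 9: STRIKE. 10 + next two rolls (5+5) = 20. Cumulative: 108
Frame 10: SPARE. Sum of all frame-10 rolls (5+5+6) = 16. Cumulative: 124

Answer: 124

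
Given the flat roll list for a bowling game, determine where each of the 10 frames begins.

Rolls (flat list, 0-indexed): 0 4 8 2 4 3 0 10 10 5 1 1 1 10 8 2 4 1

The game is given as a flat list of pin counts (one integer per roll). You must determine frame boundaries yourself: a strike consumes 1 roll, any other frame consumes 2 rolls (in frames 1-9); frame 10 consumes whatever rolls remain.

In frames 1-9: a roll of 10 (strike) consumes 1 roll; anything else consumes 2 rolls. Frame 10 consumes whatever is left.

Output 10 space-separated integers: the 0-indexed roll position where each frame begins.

Answer: 0 2 4 6 8 9 11 13 14 16

Derivation:
Frame 1 starts at roll index 0: rolls=0,4 (sum=4), consumes 2 rolls
Frame 2 starts at roll index 2: rolls=8,2 (sum=10), consumes 2 rolls
Frame 3 starts at roll index 4: rolls=4,3 (sum=7), consumes 2 rolls
Frame 4 starts at roll index 6: rolls=0,10 (sum=10), consumes 2 rolls
Frame 5 starts at roll index 8: roll=10 (strike), consumes 1 roll
Frame 6 starts at roll index 9: rolls=5,1 (sum=6), consumes 2 rolls
Frame 7 starts at roll index 11: rolls=1,1 (sum=2), consumes 2 rolls
Frame 8 starts at roll index 13: roll=10 (strike), consumes 1 roll
Frame 9 starts at roll index 14: rolls=8,2 (sum=10), consumes 2 rolls
Frame 10 starts at roll index 16: 2 remaining rolls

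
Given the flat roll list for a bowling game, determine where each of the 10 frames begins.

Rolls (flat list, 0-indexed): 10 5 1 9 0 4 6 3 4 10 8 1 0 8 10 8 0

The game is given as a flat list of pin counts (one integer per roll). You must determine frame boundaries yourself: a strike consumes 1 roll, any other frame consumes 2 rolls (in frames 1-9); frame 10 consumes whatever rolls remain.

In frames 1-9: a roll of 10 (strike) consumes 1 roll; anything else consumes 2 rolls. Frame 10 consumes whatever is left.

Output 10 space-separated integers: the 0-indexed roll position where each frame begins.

Frame 1 starts at roll index 0: roll=10 (strike), consumes 1 roll
Frame 2 starts at roll index 1: rolls=5,1 (sum=6), consumes 2 rolls
Frame 3 starts at roll index 3: rolls=9,0 (sum=9), consumes 2 rolls
Frame 4 starts at roll index 5: rolls=4,6 (sum=10), consumes 2 rolls
Frame 5 starts at roll index 7: rolls=3,4 (sum=7), consumes 2 rolls
Frame 6 starts at roll index 9: roll=10 (strike), consumes 1 roll
Frame 7 starts at roll index 10: rolls=8,1 (sum=9), consumes 2 rolls
Frame 8 starts at roll index 12: rolls=0,8 (sum=8), consumes 2 rolls
Frame 9 starts at roll index 14: roll=10 (strike), consumes 1 roll
Frame 10 starts at roll index 15: 2 remaining rolls

Answer: 0 1 3 5 7 9 10 12 14 15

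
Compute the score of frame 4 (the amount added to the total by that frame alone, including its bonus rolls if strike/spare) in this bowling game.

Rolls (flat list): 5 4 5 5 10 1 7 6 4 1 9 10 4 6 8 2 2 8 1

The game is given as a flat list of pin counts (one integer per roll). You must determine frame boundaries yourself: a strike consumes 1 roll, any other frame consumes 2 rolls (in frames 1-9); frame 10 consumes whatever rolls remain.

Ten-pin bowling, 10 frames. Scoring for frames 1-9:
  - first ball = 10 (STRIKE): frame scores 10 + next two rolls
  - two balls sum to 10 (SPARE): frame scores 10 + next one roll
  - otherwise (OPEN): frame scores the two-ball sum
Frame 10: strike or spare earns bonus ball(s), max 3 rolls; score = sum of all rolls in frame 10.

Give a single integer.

Frame 1: OPEN (5+4=9). Cumulative: 9
Frame 2: SPARE (5+5=10). 10 + next roll (10) = 20. Cumulative: 29
Frame 3: STRIKE. 10 + next two rolls (1+7) = 18. Cumulative: 47
Frame 4: OPEN (1+7=8). Cumulative: 55
Frame 5: SPARE (6+4=10). 10 + next roll (1) = 11. Cumulative: 66
Frame 6: SPARE (1+9=10). 10 + next roll (10) = 20. Cumulative: 86

Answer: 8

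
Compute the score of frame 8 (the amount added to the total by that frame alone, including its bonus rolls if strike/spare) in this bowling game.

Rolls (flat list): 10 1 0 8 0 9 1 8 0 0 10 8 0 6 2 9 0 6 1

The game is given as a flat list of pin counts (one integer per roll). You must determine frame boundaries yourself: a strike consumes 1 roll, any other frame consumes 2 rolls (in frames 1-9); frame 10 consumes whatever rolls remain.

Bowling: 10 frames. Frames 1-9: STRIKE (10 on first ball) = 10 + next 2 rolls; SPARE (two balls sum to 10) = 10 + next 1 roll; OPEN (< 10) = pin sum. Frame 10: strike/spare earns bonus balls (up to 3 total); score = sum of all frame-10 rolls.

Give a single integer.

Frame 1: STRIKE. 10 + next two rolls (1+0) = 11. Cumulative: 11
Frame 2: OPEN (1+0=1). Cumulative: 12
Frame 3: OPEN (8+0=8). Cumulative: 20
Frame 4: SPARE (9+1=10). 10 + next roll (8) = 18. Cumulative: 38
Frame 5: OPEN (8+0=8). Cumulative: 46
Frame 6: SPARE (0+10=10). 10 + next roll (8) = 18. Cumulative: 64
Frame 7: OPEN (8+0=8). Cumulative: 72
Frame 8: OPEN (6+2=8). Cumulative: 80
Frame 9: OPEN (9+0=9). Cumulative: 89
Frame 10: OPEN. Sum of all frame-10 rolls (6+1) = 7. Cumulative: 96

Answer: 8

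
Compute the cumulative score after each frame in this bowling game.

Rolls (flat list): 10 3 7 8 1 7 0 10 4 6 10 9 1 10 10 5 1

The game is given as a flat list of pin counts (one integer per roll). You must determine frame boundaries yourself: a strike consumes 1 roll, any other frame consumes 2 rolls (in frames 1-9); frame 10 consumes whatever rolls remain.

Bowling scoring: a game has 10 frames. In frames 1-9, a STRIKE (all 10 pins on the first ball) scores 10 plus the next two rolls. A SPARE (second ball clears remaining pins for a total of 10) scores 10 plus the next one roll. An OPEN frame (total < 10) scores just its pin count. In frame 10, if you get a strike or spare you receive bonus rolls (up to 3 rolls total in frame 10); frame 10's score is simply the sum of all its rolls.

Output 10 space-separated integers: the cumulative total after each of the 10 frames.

Answer: 20 38 47 54 74 94 114 134 159 175

Derivation:
Frame 1: STRIKE. 10 + next two rolls (3+7) = 20. Cumulative: 20
Frame 2: SPARE (3+7=10). 10 + next roll (8) = 18. Cumulative: 38
Frame 3: OPEN (8+1=9). Cumulative: 47
Frame 4: OPEN (7+0=7). Cumulative: 54
Frame 5: STRIKE. 10 + next two rolls (4+6) = 20. Cumulative: 74
Frame 6: SPARE (4+6=10). 10 + next roll (10) = 20. Cumulative: 94
Frame 7: STRIKE. 10 + next two rolls (9+1) = 20. Cumulative: 114
Frame 8: SPARE (9+1=10). 10 + next roll (10) = 20. Cumulative: 134
Frame 9: STRIKE. 10 + next two rolls (10+5) = 25. Cumulative: 159
Frame 10: STRIKE. Sum of all frame-10 rolls (10+5+1) = 16. Cumulative: 175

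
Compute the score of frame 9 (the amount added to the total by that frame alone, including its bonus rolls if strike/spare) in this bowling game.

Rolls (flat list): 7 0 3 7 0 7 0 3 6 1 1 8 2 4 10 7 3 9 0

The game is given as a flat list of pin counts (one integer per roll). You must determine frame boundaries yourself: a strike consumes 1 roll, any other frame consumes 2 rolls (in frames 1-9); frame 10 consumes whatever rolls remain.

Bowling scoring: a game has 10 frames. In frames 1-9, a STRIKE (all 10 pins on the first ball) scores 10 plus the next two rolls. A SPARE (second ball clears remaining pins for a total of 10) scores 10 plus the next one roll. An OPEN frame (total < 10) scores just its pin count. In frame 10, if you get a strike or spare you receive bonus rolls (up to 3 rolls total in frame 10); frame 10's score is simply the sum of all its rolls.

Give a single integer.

Answer: 19

Derivation:
Frame 1: OPEN (7+0=7). Cumulative: 7
Frame 2: SPARE (3+7=10). 10 + next roll (0) = 10. Cumulative: 17
Frame 3: OPEN (0+7=7). Cumulative: 24
Frame 4: OPEN (0+3=3). Cumulative: 27
Frame 5: OPEN (6+1=7). Cumulative: 34
Frame 6: OPEN (1+8=9). Cumulative: 43
Frame 7: OPEN (2+4=6). Cumulative: 49
Frame 8: STRIKE. 10 + next two rolls (7+3) = 20. Cumulative: 69
Frame 9: SPARE (7+3=10). 10 + next roll (9) = 19. Cumulative: 88
Frame 10: OPEN. Sum of all frame-10 rolls (9+0) = 9. Cumulative: 97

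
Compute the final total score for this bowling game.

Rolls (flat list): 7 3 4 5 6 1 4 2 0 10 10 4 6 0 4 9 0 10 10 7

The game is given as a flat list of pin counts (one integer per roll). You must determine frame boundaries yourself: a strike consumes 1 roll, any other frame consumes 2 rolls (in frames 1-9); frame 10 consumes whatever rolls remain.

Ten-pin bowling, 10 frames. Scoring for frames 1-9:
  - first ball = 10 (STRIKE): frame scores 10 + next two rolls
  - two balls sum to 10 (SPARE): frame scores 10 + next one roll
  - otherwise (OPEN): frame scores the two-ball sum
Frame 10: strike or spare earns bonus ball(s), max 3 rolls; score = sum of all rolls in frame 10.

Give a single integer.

Frame 1: SPARE (7+3=10). 10 + next roll (4) = 14. Cumulative: 14
Frame 2: OPEN (4+5=9). Cumulative: 23
Frame 3: OPEN (6+1=7). Cumulative: 30
Frame 4: OPEN (4+2=6). Cumulative: 36
Frame 5: SPARE (0+10=10). 10 + next roll (10) = 20. Cumulative: 56
Frame 6: STRIKE. 10 + next two rolls (4+6) = 20. Cumulative: 76
Frame 7: SPARE (4+6=10). 10 + next roll (0) = 10. Cumulative: 86
Frame 8: OPEN (0+4=4). Cumulative: 90
Frame 9: OPEN (9+0=9). Cumulative: 99
Frame 10: STRIKE. Sum of all frame-10 rolls (10+10+7) = 27. Cumulative: 126

Answer: 126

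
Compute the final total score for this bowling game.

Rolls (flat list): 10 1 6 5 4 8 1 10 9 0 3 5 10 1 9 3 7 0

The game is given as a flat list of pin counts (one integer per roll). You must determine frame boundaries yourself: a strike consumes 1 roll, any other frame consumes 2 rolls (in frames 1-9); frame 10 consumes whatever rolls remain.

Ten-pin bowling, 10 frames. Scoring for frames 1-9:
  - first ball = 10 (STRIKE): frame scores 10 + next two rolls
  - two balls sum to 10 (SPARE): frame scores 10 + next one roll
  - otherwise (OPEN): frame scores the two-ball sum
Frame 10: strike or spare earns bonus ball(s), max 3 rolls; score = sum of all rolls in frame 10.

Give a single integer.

Answer: 121

Derivation:
Frame 1: STRIKE. 10 + next two rolls (1+6) = 17. Cumulative: 17
Frame 2: OPEN (1+6=7). Cumulative: 24
Frame 3: OPEN (5+4=9). Cumulative: 33
Frame 4: OPEN (8+1=9). Cumulative: 42
Frame 5: STRIKE. 10 + next two rolls (9+0) = 19. Cumulative: 61
Frame 6: OPEN (9+0=9). Cumulative: 70
Frame 7: OPEN (3+5=8). Cumulative: 78
Frame 8: STRIKE. 10 + next two rolls (1+9) = 20. Cumulative: 98
Frame 9: SPARE (1+9=10). 10 + next roll (3) = 13. Cumulative: 111
Frame 10: SPARE. Sum of all frame-10 rolls (3+7+0) = 10. Cumulative: 121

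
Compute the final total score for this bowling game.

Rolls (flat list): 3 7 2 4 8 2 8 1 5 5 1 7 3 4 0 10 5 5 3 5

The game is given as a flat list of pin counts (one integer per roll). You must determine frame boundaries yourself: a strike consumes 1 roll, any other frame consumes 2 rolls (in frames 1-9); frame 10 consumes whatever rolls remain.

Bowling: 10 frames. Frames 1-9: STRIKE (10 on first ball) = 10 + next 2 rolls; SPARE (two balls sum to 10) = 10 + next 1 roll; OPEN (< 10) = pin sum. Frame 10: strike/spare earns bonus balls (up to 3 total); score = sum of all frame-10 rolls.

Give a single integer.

Frame 1: SPARE (3+7=10). 10 + next roll (2) = 12. Cumulative: 12
Frame 2: OPEN (2+4=6). Cumulative: 18
Frame 3: SPARE (8+2=10). 10 + next roll (8) = 18. Cumulative: 36
Frame 4: OPEN (8+1=9). Cumulative: 45
Frame 5: SPARE (5+5=10). 10 + next roll (1) = 11. Cumulative: 56
Frame 6: OPEN (1+7=8). Cumulative: 64
Frame 7: OPEN (3+4=7). Cumulative: 71
Frame 8: SPARE (0+10=10). 10 + next roll (5) = 15. Cumulative: 86
Frame 9: SPARE (5+5=10). 10 + next roll (3) = 13. Cumulative: 99
Frame 10: OPEN. Sum of all frame-10 rolls (3+5) = 8. Cumulative: 107

Answer: 107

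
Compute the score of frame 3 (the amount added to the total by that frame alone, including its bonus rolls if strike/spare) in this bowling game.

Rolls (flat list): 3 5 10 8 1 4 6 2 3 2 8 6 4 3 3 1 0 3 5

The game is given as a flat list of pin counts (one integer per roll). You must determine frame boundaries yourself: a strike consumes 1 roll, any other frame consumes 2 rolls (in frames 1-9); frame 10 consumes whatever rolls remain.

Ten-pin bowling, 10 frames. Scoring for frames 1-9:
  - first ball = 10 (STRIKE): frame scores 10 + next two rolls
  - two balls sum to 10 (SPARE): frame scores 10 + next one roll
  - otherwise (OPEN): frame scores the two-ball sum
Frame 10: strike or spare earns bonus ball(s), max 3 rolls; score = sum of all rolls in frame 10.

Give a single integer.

Frame 1: OPEN (3+5=8). Cumulative: 8
Frame 2: STRIKE. 10 + next two rolls (8+1) = 19. Cumulative: 27
Frame 3: OPEN (8+1=9). Cumulative: 36
Frame 4: SPARE (4+6=10). 10 + next roll (2) = 12. Cumulative: 48
Frame 5: OPEN (2+3=5). Cumulative: 53

Answer: 9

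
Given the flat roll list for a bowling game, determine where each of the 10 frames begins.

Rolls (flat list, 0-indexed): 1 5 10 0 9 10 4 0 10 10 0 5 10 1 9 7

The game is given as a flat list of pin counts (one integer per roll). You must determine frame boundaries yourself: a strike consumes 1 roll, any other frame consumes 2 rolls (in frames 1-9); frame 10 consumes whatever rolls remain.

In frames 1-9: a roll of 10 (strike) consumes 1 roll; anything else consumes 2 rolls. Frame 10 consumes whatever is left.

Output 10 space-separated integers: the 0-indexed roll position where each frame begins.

Frame 1 starts at roll index 0: rolls=1,5 (sum=6), consumes 2 rolls
Frame 2 starts at roll index 2: roll=10 (strike), consumes 1 roll
Frame 3 starts at roll index 3: rolls=0,9 (sum=9), consumes 2 rolls
Frame 4 starts at roll index 5: roll=10 (strike), consumes 1 roll
Frame 5 starts at roll index 6: rolls=4,0 (sum=4), consumes 2 rolls
Frame 6 starts at roll index 8: roll=10 (strike), consumes 1 roll
Frame 7 starts at roll index 9: roll=10 (strike), consumes 1 roll
Frame 8 starts at roll index 10: rolls=0,5 (sum=5), consumes 2 rolls
Frame 9 starts at roll index 12: roll=10 (strike), consumes 1 roll
Frame 10 starts at roll index 13: 3 remaining rolls

Answer: 0 2 3 5 6 8 9 10 12 13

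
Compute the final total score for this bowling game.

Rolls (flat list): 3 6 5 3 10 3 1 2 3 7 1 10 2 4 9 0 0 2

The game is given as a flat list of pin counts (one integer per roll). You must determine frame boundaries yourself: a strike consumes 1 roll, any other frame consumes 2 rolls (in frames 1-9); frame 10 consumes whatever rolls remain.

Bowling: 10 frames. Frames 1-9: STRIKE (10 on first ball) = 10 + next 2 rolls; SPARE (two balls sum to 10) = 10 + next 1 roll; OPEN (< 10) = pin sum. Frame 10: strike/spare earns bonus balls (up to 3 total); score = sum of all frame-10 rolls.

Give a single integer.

Frame 1: OPEN (3+6=9). Cumulative: 9
Frame 2: OPEN (5+3=8). Cumulative: 17
Frame 3: STRIKE. 10 + next two rolls (3+1) = 14. Cumulative: 31
Frame 4: OPEN (3+1=4). Cumulative: 35
Frame 5: OPEN (2+3=5). Cumulative: 40
Frame 6: OPEN (7+1=8). Cumulative: 48
Frame 7: STRIKE. 10 + next two rolls (2+4) = 16. Cumulative: 64
Frame 8: OPEN (2+4=6). Cumulative: 70
Frame 9: OPEN (9+0=9). Cumulative: 79
Frame 10: OPEN. Sum of all frame-10 rolls (0+2) = 2. Cumulative: 81

Answer: 81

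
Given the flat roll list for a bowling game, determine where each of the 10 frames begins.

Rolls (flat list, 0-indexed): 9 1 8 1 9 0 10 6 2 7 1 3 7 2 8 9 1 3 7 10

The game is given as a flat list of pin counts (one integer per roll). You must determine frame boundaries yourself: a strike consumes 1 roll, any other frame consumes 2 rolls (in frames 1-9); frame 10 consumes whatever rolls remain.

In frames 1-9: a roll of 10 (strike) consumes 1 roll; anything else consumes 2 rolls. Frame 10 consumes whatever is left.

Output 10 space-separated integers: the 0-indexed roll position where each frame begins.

Frame 1 starts at roll index 0: rolls=9,1 (sum=10), consumes 2 rolls
Frame 2 starts at roll index 2: rolls=8,1 (sum=9), consumes 2 rolls
Frame 3 starts at roll index 4: rolls=9,0 (sum=9), consumes 2 rolls
Frame 4 starts at roll index 6: roll=10 (strike), consumes 1 roll
Frame 5 starts at roll index 7: rolls=6,2 (sum=8), consumes 2 rolls
Frame 6 starts at roll index 9: rolls=7,1 (sum=8), consumes 2 rolls
Frame 7 starts at roll index 11: rolls=3,7 (sum=10), consumes 2 rolls
Frame 8 starts at roll index 13: rolls=2,8 (sum=10), consumes 2 rolls
Frame 9 starts at roll index 15: rolls=9,1 (sum=10), consumes 2 rolls
Frame 10 starts at roll index 17: 3 remaining rolls

Answer: 0 2 4 6 7 9 11 13 15 17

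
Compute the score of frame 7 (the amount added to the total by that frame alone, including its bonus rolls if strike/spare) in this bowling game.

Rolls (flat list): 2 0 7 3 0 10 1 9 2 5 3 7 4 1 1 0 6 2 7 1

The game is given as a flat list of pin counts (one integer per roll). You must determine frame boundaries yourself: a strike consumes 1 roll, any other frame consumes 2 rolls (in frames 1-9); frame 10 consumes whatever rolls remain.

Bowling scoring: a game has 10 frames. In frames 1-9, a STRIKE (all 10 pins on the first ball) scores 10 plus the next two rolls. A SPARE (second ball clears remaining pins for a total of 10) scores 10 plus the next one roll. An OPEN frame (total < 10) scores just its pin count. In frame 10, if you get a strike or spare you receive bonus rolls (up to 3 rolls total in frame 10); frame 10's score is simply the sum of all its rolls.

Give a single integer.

Answer: 5

Derivation:
Frame 1: OPEN (2+0=2). Cumulative: 2
Frame 2: SPARE (7+3=10). 10 + next roll (0) = 10. Cumulative: 12
Frame 3: SPARE (0+10=10). 10 + next roll (1) = 11. Cumulative: 23
Frame 4: SPARE (1+9=10). 10 + next roll (2) = 12. Cumulative: 35
Frame 5: OPEN (2+5=7). Cumulative: 42
Frame 6: SPARE (3+7=10). 10 + next roll (4) = 14. Cumulative: 56
Frame 7: OPEN (4+1=5). Cumulative: 61
Frame 8: OPEN (1+0=1). Cumulative: 62
Frame 9: OPEN (6+2=8). Cumulative: 70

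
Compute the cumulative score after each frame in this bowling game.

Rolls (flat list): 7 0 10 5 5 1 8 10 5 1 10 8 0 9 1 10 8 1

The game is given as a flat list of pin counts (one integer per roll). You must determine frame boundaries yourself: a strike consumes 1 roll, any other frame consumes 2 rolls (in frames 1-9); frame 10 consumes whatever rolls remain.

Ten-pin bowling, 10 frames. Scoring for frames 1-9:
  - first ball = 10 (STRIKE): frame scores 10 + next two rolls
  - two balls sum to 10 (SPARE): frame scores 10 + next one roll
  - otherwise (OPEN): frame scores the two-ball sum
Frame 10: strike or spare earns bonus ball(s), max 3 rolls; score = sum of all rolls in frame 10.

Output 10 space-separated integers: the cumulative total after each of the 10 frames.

Frame 1: OPEN (7+0=7). Cumulative: 7
Frame 2: STRIKE. 10 + next two rolls (5+5) = 20. Cumulative: 27
Frame 3: SPARE (5+5=10). 10 + next roll (1) = 11. Cumulative: 38
Frame 4: OPEN (1+8=9). Cumulative: 47
Frame 5: STRIKE. 10 + next two rolls (5+1) = 16. Cumulative: 63
Frame 6: OPEN (5+1=6). Cumulative: 69
Frame 7: STRIKE. 10 + next two rolls (8+0) = 18. Cumulative: 87
Frame 8: OPEN (8+0=8). Cumulative: 95
Frame 9: SPARE (9+1=10). 10 + next roll (10) = 20. Cumulative: 115
Frame 10: STRIKE. Sum of all frame-10 rolls (10+8+1) = 19. Cumulative: 134

Answer: 7 27 38 47 63 69 87 95 115 134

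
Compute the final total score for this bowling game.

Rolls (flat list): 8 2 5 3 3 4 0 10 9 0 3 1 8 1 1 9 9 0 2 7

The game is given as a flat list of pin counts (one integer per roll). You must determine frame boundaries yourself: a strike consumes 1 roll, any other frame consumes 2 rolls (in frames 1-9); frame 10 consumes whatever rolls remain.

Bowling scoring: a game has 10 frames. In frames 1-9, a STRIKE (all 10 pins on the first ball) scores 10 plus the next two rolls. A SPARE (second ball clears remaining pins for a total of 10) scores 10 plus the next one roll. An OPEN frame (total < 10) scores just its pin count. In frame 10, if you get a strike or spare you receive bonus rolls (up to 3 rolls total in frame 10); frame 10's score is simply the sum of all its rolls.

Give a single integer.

Answer: 108

Derivation:
Frame 1: SPARE (8+2=10). 10 + next roll (5) = 15. Cumulative: 15
Frame 2: OPEN (5+3=8). Cumulative: 23
Frame 3: OPEN (3+4=7). Cumulative: 30
Frame 4: SPARE (0+10=10). 10 + next roll (9) = 19. Cumulative: 49
Frame 5: OPEN (9+0=9). Cumulative: 58
Frame 6: OPEN (3+1=4). Cumulative: 62
Frame 7: OPEN (8+1=9). Cumulative: 71
Frame 8: SPARE (1+9=10). 10 + next roll (9) = 19. Cumulative: 90
Frame 9: OPEN (9+0=9). Cumulative: 99
Frame 10: OPEN. Sum of all frame-10 rolls (2+7) = 9. Cumulative: 108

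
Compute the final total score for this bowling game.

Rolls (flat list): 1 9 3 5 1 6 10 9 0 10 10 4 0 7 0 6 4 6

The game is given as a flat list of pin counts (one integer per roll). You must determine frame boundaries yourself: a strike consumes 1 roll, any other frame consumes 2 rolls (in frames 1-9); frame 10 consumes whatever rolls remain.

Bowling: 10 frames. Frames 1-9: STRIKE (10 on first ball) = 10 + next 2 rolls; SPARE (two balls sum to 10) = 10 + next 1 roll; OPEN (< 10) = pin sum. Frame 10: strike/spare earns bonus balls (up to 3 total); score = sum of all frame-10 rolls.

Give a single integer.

Answer: 121

Derivation:
Frame 1: SPARE (1+9=10). 10 + next roll (3) = 13. Cumulative: 13
Frame 2: OPEN (3+5=8). Cumulative: 21
Frame 3: OPEN (1+6=7). Cumulative: 28
Frame 4: STRIKE. 10 + next two rolls (9+0) = 19. Cumulative: 47
Frame 5: OPEN (9+0=9). Cumulative: 56
Frame 6: STRIKE. 10 + next two rolls (10+4) = 24. Cumulative: 80
Frame 7: STRIKE. 10 + next two rolls (4+0) = 14. Cumulative: 94
Frame 8: OPEN (4+0=4). Cumulative: 98
Frame 9: OPEN (7+0=7). Cumulative: 105
Frame 10: SPARE. Sum of all frame-10 rolls (6+4+6) = 16. Cumulative: 121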